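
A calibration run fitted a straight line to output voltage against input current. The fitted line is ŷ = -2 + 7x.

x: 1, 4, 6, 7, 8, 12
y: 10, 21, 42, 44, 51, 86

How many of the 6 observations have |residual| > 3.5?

3

x=1: ŷ = -2 + 7·1 = 5; e = 10 − 5 = 5
x=4: ŷ = -2 + 7·4 = 26; e = 21 − 26 = -5
x=6: ŷ = -2 + 7·6 = 40; e = 42 − 40 = 2
x=7: ŷ = -2 + 7·7 = 47; e = 44 − 47 = -3
x=8: ŷ = -2 + 7·8 = 54; e = 51 − 54 = -3
x=12: ŷ = -2 + 7·12 = 82; e = 86 − 82 = 4
|e| > 3.5: x=1 (|e|=5), x=4 (|e|=5), x=12 (|e|=4) → 3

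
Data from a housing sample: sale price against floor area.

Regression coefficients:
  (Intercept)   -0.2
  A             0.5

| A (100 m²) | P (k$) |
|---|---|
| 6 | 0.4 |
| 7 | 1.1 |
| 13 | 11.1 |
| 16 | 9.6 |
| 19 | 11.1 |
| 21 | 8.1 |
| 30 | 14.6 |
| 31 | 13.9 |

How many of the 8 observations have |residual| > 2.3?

2

A=6: P̂ = -0.2 + 0.5·6 = 2.8; e = 0.4 − 2.8 = -2.4
A=7: P̂ = -0.2 + 0.5·7 = 3.3; e = 1.1 − 3.3 = -2.2
A=13: P̂ = -0.2 + 0.5·13 = 6.3; e = 11.1 − 6.3 = 4.8
A=16: P̂ = -0.2 + 0.5·16 = 7.8; e = 9.6 − 7.8 = 1.8
A=19: P̂ = -0.2 + 0.5·19 = 9.3; e = 11.1 − 9.3 = 1.8
A=21: P̂ = -0.2 + 0.5·21 = 10.3; e = 8.1 − 10.3 = -2.2
A=30: P̂ = -0.2 + 0.5·30 = 14.8; e = 14.6 − 14.8 = -0.2
A=31: P̂ = -0.2 + 0.5·31 = 15.3; e = 13.9 − 15.3 = -1.4
|e| > 2.3: A=6 (|e|=2.4), A=13 (|e|=4.8) → 2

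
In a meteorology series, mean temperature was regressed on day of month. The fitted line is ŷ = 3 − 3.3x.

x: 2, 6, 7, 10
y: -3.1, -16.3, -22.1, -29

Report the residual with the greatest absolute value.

e = -2

x=2: ŷ = 3 − 3.3·2 = -3.6; e = -3.1 − (-3.6) = 0.5
x=6: ŷ = 3 − 3.3·6 = -16.8; e = -16.3 − (-16.8) = 0.5
x=7: ŷ = 3 − 3.3·7 = -20.1; e = -22.1 − (-20.1) = -2
x=10: ŷ = 3 − 3.3·10 = -30; e = -29 − (-30) = 1
Largest |e| is 2 at x = 7, residual -2.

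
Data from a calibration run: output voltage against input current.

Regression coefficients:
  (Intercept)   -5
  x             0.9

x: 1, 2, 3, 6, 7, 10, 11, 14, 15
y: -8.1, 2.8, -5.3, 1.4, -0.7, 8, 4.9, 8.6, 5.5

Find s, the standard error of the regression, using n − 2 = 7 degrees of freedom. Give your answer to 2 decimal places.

x=1: ŷ = -5 + 0.9·1 = -4.1; e = -8.1 − (-4.1) = -4
x=2: ŷ = -5 + 0.9·2 = -3.2; e = 2.8 − (-3.2) = 6
x=3: ŷ = -5 + 0.9·3 = -2.3; e = -5.3 − (-2.3) = -3
x=6: ŷ = -5 + 0.9·6 = 0.4; e = 1.4 − 0.4 = 1
x=7: ŷ = -5 + 0.9·7 = 1.3; e = -0.7 − 1.3 = -2
x=10: ŷ = -5 + 0.9·10 = 4; e = 8 − 4 = 4
x=11: ŷ = -5 + 0.9·11 = 4.9; e = 4.9 − 4.9 = 0
x=14: ŷ = -5 + 0.9·14 = 7.6; e = 8.6 − 7.6 = 1
x=15: ŷ = -5 + 0.9·15 = 8.5; e = 5.5 − 8.5 = -3
SSE = 16 + 36 + 9 + 1 + 4 + 16 + 0 + 1 + 9 = 92
s = √(92/7) = √13.1429 ≈ 3.63

s = 3.63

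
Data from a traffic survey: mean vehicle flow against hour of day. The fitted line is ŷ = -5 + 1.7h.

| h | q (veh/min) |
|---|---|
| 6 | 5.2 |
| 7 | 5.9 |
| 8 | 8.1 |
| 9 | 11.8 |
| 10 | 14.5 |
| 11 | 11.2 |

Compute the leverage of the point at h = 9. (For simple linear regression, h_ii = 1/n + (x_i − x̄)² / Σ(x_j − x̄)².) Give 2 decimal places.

h = 0.18

h̄ = (6 + 7 + 8 + 9 + 10 + 11)/6 = 8.5
Σ(h − h̄)² = 6.25 + 2.25 + 0.25 + 0.25 + 2.25 + 6.25 = 17.5
h = 1/6 + (0.5)²/17.5 = 0.166667 + 0.0142857 = 0.18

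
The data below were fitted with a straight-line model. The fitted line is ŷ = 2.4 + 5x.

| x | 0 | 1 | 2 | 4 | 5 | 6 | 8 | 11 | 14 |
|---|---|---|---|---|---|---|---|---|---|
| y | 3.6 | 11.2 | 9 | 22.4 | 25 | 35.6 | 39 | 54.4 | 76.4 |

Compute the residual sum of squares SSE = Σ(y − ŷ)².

x=0: ŷ = 2.4 + 5·0 = 2.4; e = 3.6 − 2.4 = 1.2
x=1: ŷ = 2.4 + 5·1 = 7.4; e = 11.2 − 7.4 = 3.8
x=2: ŷ = 2.4 + 5·2 = 12.4; e = 9 − 12.4 = -3.4
x=4: ŷ = 2.4 + 5·4 = 22.4; e = 22.4 − 22.4 = 0
x=5: ŷ = 2.4 + 5·5 = 27.4; e = 25 − 27.4 = -2.4
x=6: ŷ = 2.4 + 5·6 = 32.4; e = 35.6 − 32.4 = 3.2
x=8: ŷ = 2.4 + 5·8 = 42.4; e = 39 − 42.4 = -3.4
x=11: ŷ = 2.4 + 5·11 = 57.4; e = 54.4 − 57.4 = -3
x=14: ŷ = 2.4 + 5·14 = 72.4; e = 76.4 − 72.4 = 4
SSE = 1.44 + 14.44 + 11.56 + 0 + 5.76 + 10.24 + 11.56 + 9 + 16 = 80

SSE = 80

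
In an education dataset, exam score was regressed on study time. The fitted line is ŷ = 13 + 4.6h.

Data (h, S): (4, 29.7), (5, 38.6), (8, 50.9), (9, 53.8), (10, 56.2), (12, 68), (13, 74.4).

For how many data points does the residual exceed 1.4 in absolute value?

4

h=4: ŷ = 13 + 4.6·4 = 31.4; e = 29.7 − 31.4 = -1.7
h=5: ŷ = 13 + 4.6·5 = 36; e = 38.6 − 36 = 2.6
h=8: ŷ = 13 + 4.6·8 = 49.8; e = 50.9 − 49.8 = 1.1
h=9: ŷ = 13 + 4.6·9 = 54.4; e = 53.8 − 54.4 = -0.6
h=10: ŷ = 13 + 4.6·10 = 59; e = 56.2 − 59 = -2.8
h=12: ŷ = 13 + 4.6·12 = 68.2; e = 68 − 68.2 = -0.2
h=13: ŷ = 13 + 4.6·13 = 72.8; e = 74.4 − 72.8 = 1.6
|e| > 1.4: h=4 (|e|=1.7), h=5 (|e|=2.6), h=10 (|e|=2.8), h=13 (|e|=1.6) → 4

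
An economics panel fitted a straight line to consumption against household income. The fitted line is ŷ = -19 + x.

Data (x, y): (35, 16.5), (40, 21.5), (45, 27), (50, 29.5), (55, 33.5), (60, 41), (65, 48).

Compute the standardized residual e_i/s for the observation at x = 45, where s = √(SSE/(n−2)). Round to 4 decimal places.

x=35: ŷ = -19 + 35 = 16; e = 16.5 − 16 = 0.5
x=40: ŷ = -19 + 40 = 21; e = 21.5 − 21 = 0.5
x=45: ŷ = -19 + 45 = 26; e = 27 − 26 = 1
x=50: ŷ = -19 + 50 = 31; e = 29.5 − 31 = -1.5
x=55: ŷ = -19 + 55 = 36; e = 33.5 − 36 = -2.5
x=60: ŷ = -19 + 60 = 41; e = 41 − 41 = 0
x=65: ŷ = -19 + 65 = 46; e = 48 − 46 = 2
SSE = 0.25 + 0.25 + 1 + 2.25 + 6.25 + 0 + 4 = 14
s = √(14/5) = 1.67332
e/s = 1 / 1.67332 = 0.5976

0.5976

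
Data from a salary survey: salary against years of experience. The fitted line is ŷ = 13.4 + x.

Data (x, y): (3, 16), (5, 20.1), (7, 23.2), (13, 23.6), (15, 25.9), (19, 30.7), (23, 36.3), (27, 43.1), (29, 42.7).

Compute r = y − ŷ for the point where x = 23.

r = -0.1

ŷ = 13.4 + 23 = 36.4
r = 36.3 − 36.4 = -0.1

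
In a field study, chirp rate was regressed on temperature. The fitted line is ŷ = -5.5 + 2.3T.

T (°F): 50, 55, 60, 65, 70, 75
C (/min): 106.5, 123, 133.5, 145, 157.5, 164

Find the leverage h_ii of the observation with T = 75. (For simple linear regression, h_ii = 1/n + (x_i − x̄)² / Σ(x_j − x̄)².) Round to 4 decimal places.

h = 0.5238

T̄ = (50 + 55 + 60 + 65 + 70 + 75)/6 = 62.5
Σ(T − T̄)² = 156.25 + 56.25 + 6.25 + 6.25 + 56.25 + 156.25 = 437.5
h = 1/6 + (12.5)²/437.5 = 0.166667 + 0.357143 = 0.5238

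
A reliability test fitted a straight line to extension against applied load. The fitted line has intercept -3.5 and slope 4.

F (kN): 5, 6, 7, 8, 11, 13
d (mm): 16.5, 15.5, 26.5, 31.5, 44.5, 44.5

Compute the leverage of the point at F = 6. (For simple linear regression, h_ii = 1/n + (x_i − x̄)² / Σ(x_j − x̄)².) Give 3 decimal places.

h = 0.282

F̄ = (5 + 6 + 7 + 8 + 11 + 13)/6 = 8.33333
Σ(F − F̄)² = 11.1111 + 5.44444 + 1.77778 + 0.111111 + 7.11111 + 21.7778 = 47.3333
h = 1/6 + (-2.33333)²/47.3333 = 0.166667 + 0.115023 = 0.282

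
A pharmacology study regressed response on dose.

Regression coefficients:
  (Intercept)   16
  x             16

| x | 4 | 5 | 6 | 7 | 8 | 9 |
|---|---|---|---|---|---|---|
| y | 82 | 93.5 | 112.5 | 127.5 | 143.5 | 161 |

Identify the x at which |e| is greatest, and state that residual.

x=4: ŷ = 16 + 16·4 = 80; e = 82 − 80 = 2
x=5: ŷ = 16 + 16·5 = 96; e = 93.5 − 96 = -2.5
x=6: ŷ = 16 + 16·6 = 112; e = 112.5 − 112 = 0.5
x=7: ŷ = 16 + 16·7 = 128; e = 127.5 − 128 = -0.5
x=8: ŷ = 16 + 16·8 = 144; e = 143.5 − 144 = -0.5
x=9: ŷ = 16 + 16·9 = 160; e = 161 − 160 = 1
Largest |e| is 2.5 at x = 5, residual -2.5.

x = 5, e = -2.5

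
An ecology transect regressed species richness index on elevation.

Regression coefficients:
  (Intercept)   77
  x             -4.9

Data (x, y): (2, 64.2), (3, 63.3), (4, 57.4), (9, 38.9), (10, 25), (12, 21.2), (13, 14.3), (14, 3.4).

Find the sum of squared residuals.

x=2: ŷ = 77 − 4.9·2 = 67.2; e = 64.2 − 67.2 = -3
x=3: ŷ = 77 − 4.9·3 = 62.3; e = 63.3 − 62.3 = 1
x=4: ŷ = 77 − 4.9·4 = 57.4; e = 57.4 − 57.4 = 0
x=9: ŷ = 77 − 4.9·9 = 32.9; e = 38.9 − 32.9 = 6
x=10: ŷ = 77 − 4.9·10 = 28; e = 25 − 28 = -3
x=12: ŷ = 77 − 4.9·12 = 18.2; e = 21.2 − 18.2 = 3
x=13: ŷ = 77 − 4.9·13 = 13.3; e = 14.3 − 13.3 = 1
x=14: ŷ = 77 − 4.9·14 = 8.4; e = 3.4 − 8.4 = -5
SSE = 9 + 1 + 0 + 36 + 9 + 9 + 1 + 25 = 90

SSE = 90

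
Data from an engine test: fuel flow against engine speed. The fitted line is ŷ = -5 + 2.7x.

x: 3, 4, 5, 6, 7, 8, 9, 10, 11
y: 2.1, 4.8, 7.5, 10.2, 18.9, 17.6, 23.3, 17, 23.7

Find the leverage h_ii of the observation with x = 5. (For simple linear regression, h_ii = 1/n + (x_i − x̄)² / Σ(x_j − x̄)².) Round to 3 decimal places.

h = 0.178

x̄ = (3 + 4 + 5 + 6 + 7 + 8 + 9 + 10 + 11)/9 = 7
Σ(x − x̄)² = 16 + 9 + 4 + 1 + 0 + 1 + 4 + 9 + 16 = 60
h = 1/9 + (-2)²/60 = 0.111111 + 0.0666667 = 0.178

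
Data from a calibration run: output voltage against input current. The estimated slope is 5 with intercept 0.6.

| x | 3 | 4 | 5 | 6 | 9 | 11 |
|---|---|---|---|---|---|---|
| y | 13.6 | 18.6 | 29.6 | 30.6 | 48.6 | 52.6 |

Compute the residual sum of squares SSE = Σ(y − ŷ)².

SSE = 42

x=3: ŷ = 0.6 + 5·3 = 15.6; r = 13.6 − 15.6 = -2
x=4: ŷ = 0.6 + 5·4 = 20.6; r = 18.6 − 20.6 = -2
x=5: ŷ = 0.6 + 5·5 = 25.6; r = 29.6 − 25.6 = 4
x=6: ŷ = 0.6 + 5·6 = 30.6; r = 30.6 − 30.6 = 0
x=9: ŷ = 0.6 + 5·9 = 45.6; r = 48.6 − 45.6 = 3
x=11: ŷ = 0.6 + 5·11 = 55.6; r = 52.6 − 55.6 = -3
SSE = 4 + 4 + 16 + 0 + 9 + 9 = 42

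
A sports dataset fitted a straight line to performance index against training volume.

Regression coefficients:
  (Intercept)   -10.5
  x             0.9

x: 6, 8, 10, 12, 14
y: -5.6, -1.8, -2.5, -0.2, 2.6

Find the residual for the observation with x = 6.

ŷ = -10.5 + 0.9·6 = -5.1
e = -5.6 − (-5.1) = -0.5

e = -0.5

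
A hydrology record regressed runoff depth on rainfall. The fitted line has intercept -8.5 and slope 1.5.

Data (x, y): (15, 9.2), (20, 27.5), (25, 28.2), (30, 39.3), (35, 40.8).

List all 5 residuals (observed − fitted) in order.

-4.8, 6, -0.8, 2.8, -3.2

x=15: ŷ = -8.5 + 1.5·15 = 14; e = 9.2 − 14 = -4.8
x=20: ŷ = -8.5 + 1.5·20 = 21.5; e = 27.5 − 21.5 = 6
x=25: ŷ = -8.5 + 1.5·25 = 29; e = 28.2 − 29 = -0.8
x=30: ŷ = -8.5 + 1.5·30 = 36.5; e = 39.3 − 36.5 = 2.8
x=35: ŷ = -8.5 + 1.5·35 = 44; e = 40.8 − 44 = -3.2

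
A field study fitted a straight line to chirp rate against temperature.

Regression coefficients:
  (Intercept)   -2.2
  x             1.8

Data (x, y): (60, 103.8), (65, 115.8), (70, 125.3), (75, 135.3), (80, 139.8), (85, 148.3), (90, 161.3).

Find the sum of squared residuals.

SSE = 26

x=60: ŷ = -2.2 + 1.8·60 = 105.8; e = 103.8 − 105.8 = -2
x=65: ŷ = -2.2 + 1.8·65 = 114.8; e = 115.8 − 114.8 = 1
x=70: ŷ = -2.2 + 1.8·70 = 123.8; e = 125.3 − 123.8 = 1.5
x=75: ŷ = -2.2 + 1.8·75 = 132.8; e = 135.3 − 132.8 = 2.5
x=80: ŷ = -2.2 + 1.8·80 = 141.8; e = 139.8 − 141.8 = -2
x=85: ŷ = -2.2 + 1.8·85 = 150.8; e = 148.3 − 150.8 = -2.5
x=90: ŷ = -2.2 + 1.8·90 = 159.8; e = 161.3 − 159.8 = 1.5
SSE = 4 + 1 + 2.25 + 6.25 + 4 + 6.25 + 2.25 = 26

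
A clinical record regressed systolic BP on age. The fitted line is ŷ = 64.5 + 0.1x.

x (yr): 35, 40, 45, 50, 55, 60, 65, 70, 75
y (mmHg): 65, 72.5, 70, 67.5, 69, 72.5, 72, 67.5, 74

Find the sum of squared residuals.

x=35: ŷ = 64.5 + 0.1·35 = 68; e = 65 − 68 = -3
x=40: ŷ = 64.5 + 0.1·40 = 68.5; e = 72.5 − 68.5 = 4
x=45: ŷ = 64.5 + 0.1·45 = 69; e = 70 − 69 = 1
x=50: ŷ = 64.5 + 0.1·50 = 69.5; e = 67.5 − 69.5 = -2
x=55: ŷ = 64.5 + 0.1·55 = 70; e = 69 − 70 = -1
x=60: ŷ = 64.5 + 0.1·60 = 70.5; e = 72.5 − 70.5 = 2
x=65: ŷ = 64.5 + 0.1·65 = 71; e = 72 − 71 = 1
x=70: ŷ = 64.5 + 0.1·70 = 71.5; e = 67.5 − 71.5 = -4
x=75: ŷ = 64.5 + 0.1·75 = 72; e = 74 − 72 = 2
SSE = 9 + 16 + 1 + 4 + 1 + 4 + 1 + 16 + 4 = 56

SSE = 56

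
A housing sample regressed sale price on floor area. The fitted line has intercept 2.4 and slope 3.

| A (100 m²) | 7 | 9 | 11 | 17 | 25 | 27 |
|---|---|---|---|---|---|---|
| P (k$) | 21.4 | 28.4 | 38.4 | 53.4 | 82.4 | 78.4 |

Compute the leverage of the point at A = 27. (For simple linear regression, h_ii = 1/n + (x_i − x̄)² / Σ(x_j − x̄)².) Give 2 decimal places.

Ā = (7 + 9 + 11 + 17 + 25 + 27)/6 = 16
Σ(A − Ā)² = 81 + 49 + 25 + 1 + 81 + 121 = 358
h = 1/6 + (11)²/358 = 0.166667 + 0.337989 = 0.50

h = 0.50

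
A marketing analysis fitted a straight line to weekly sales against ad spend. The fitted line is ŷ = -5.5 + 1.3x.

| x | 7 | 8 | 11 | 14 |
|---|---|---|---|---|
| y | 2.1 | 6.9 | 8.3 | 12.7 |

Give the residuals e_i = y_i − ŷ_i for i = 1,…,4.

-1.5, 2, -0.5, 0

x=7: ŷ = -5.5 + 1.3·7 = 3.6; e = 2.1 − 3.6 = -1.5
x=8: ŷ = -5.5 + 1.3·8 = 4.9; e = 6.9 − 4.9 = 2
x=11: ŷ = -5.5 + 1.3·11 = 8.8; e = 8.3 − 8.8 = -0.5
x=14: ŷ = -5.5 + 1.3·14 = 12.7; e = 12.7 − 12.7 = 0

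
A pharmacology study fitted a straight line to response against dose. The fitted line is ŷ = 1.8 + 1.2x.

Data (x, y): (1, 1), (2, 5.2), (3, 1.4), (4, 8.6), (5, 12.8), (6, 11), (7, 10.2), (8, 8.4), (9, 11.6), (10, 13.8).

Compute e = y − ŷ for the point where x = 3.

ŷ = 1.8 + 1.2·3 = 5.4
e = 1.4 − 5.4 = -4

e = -4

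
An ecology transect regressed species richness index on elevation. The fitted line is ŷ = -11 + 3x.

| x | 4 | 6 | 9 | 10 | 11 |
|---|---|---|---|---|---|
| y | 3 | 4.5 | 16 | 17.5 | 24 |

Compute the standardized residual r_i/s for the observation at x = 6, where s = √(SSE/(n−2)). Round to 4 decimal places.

-1.0660

x=4: ŷ = -11 + 3·4 = 1; r = 3 − 1 = 2
x=6: ŷ = -11 + 3·6 = 7; r = 4.5 − 7 = -2.5
x=9: ŷ = -11 + 3·9 = 16; r = 16 − 16 = 0
x=10: ŷ = -11 + 3·10 = 19; r = 17.5 − 19 = -1.5
x=11: ŷ = -11 + 3·11 = 22; r = 24 − 22 = 2
SSE = 4 + 6.25 + 0 + 2.25 + 4 = 16.5
s = √(16.5/3) = 2.34521
r/s = -2.5 / 2.34521 = -1.0660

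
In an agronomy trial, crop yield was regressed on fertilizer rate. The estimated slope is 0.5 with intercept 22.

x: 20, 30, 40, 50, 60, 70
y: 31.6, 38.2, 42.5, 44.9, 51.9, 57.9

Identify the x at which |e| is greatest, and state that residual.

x=20: ŷ = 22 + 0.5·20 = 32; e = 31.6 − 32 = -0.4
x=30: ŷ = 22 + 0.5·30 = 37; e = 38.2 − 37 = 1.2
x=40: ŷ = 22 + 0.5·40 = 42; e = 42.5 − 42 = 0.5
x=50: ŷ = 22 + 0.5·50 = 47; e = 44.9 − 47 = -2.1
x=60: ŷ = 22 + 0.5·60 = 52; e = 51.9 − 52 = -0.1
x=70: ŷ = 22 + 0.5·70 = 57; e = 57.9 − 57 = 0.9
Largest |e| is 2.1 at x = 50, residual -2.1.

x = 50, e = -2.1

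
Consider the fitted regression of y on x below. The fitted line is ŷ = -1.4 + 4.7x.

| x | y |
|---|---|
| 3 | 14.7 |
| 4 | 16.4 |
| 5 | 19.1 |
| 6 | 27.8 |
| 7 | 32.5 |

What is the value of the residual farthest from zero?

e = -3

x=3: ŷ = -1.4 + 4.7·3 = 12.7; e = 14.7 − 12.7 = 2
x=4: ŷ = -1.4 + 4.7·4 = 17.4; e = 16.4 − 17.4 = -1
x=5: ŷ = -1.4 + 4.7·5 = 22.1; e = 19.1 − 22.1 = -3
x=6: ŷ = -1.4 + 4.7·6 = 26.8; e = 27.8 − 26.8 = 1
x=7: ŷ = -1.4 + 4.7·7 = 31.5; e = 32.5 − 31.5 = 1
Largest |e| is 3 at x = 5, residual -3.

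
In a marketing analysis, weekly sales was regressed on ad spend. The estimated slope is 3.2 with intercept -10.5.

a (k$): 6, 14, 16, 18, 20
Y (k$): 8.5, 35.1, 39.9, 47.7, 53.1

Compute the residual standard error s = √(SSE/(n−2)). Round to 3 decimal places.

a=6: Ŷ = -10.5 + 3.2·6 = 8.7; r = 8.5 − 8.7 = -0.2
a=14: Ŷ = -10.5 + 3.2·14 = 34.3; r = 35.1 − 34.3 = 0.8
a=16: Ŷ = -10.5 + 3.2·16 = 40.7; r = 39.9 − 40.7 = -0.8
a=18: Ŷ = -10.5 + 3.2·18 = 47.1; r = 47.7 − 47.1 = 0.6
a=20: Ŷ = -10.5 + 3.2·20 = 53.5; r = 53.1 − 53.5 = -0.4
SSE = 0.04 + 0.64 + 0.64 + 0.36 + 0.16 = 1.84
s = √(1.84/3) = √0.613333 ≈ 0.783

s = 0.783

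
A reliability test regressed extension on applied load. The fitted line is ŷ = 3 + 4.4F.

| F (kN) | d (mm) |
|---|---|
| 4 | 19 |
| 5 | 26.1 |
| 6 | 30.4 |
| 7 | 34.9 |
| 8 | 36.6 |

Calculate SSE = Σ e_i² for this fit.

SSE = 8.54

F=4: ŷ = 3 + 4.4·4 = 20.6; e = 19 − 20.6 = -1.6
F=5: ŷ = 3 + 4.4·5 = 25; e = 26.1 − 25 = 1.1
F=6: ŷ = 3 + 4.4·6 = 29.4; e = 30.4 − 29.4 = 1
F=7: ŷ = 3 + 4.4·7 = 33.8; e = 34.9 − 33.8 = 1.1
F=8: ŷ = 3 + 4.4·8 = 38.2; e = 36.6 − 38.2 = -1.6
SSE = 2.56 + 1.21 + 1 + 1.21 + 2.56 = 8.54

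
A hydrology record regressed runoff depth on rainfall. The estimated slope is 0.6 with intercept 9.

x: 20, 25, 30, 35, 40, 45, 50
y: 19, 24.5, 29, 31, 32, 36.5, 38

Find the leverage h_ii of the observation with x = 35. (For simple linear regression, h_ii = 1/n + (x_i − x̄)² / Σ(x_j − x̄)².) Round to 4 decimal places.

h = 0.1429

x̄ = (20 + 25 + 30 + 35 + 40 + 45 + 50)/7 = 35
Σ(x − x̄)² = 225 + 100 + 25 + 0 + 25 + 100 + 225 = 700
h = 1/7 + (0)²/700 = 0.142857 + 0 = 0.1429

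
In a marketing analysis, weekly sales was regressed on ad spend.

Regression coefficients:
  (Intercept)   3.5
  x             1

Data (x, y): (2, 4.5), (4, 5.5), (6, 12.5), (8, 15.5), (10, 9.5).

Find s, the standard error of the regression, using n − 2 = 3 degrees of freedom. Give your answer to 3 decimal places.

s = 3.916

x=2: ŷ = 3.5 + 2 = 5.5; r = 4.5 − 5.5 = -1
x=4: ŷ = 3.5 + 4 = 7.5; r = 5.5 − 7.5 = -2
x=6: ŷ = 3.5 + 6 = 9.5; r = 12.5 − 9.5 = 3
x=8: ŷ = 3.5 + 8 = 11.5; r = 15.5 − 11.5 = 4
x=10: ŷ = 3.5 + 10 = 13.5; r = 9.5 − 13.5 = -4
SSE = 1 + 4 + 9 + 16 + 16 = 46
s = √(46/3) = √15.3333 ≈ 3.916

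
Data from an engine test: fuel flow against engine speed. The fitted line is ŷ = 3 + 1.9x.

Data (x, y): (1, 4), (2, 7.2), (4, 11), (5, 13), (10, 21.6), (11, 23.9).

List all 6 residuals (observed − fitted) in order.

-0.9, 0.4, 0.4, 0.5, -0.4, 0

x=1: ŷ = 3 + 1.9·1 = 4.9; r = 4 − 4.9 = -0.9
x=2: ŷ = 3 + 1.9·2 = 6.8; r = 7.2 − 6.8 = 0.4
x=4: ŷ = 3 + 1.9·4 = 10.6; r = 11 − 10.6 = 0.4
x=5: ŷ = 3 + 1.9·5 = 12.5; r = 13 − 12.5 = 0.5
x=10: ŷ = 3 + 1.9·10 = 22; r = 21.6 − 22 = -0.4
x=11: ŷ = 3 + 1.9·11 = 23.9; r = 23.9 − 23.9 = 0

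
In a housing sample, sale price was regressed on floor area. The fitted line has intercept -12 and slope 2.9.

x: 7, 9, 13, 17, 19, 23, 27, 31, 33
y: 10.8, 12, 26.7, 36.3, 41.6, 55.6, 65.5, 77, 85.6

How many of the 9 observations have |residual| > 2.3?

x=7: ŷ = -12 + 2.9·7 = 8.3; e = 10.8 − 8.3 = 2.5
x=9: ŷ = -12 + 2.9·9 = 14.1; e = 12 − 14.1 = -2.1
x=13: ŷ = -12 + 2.9·13 = 25.7; e = 26.7 − 25.7 = 1
x=17: ŷ = -12 + 2.9·17 = 37.3; e = 36.3 − 37.3 = -1
x=19: ŷ = -12 + 2.9·19 = 43.1; e = 41.6 − 43.1 = -1.5
x=23: ŷ = -12 + 2.9·23 = 54.7; e = 55.6 − 54.7 = 0.9
x=27: ŷ = -12 + 2.9·27 = 66.3; e = 65.5 − 66.3 = -0.8
x=31: ŷ = -12 + 2.9·31 = 77.9; e = 77 − 77.9 = -0.9
x=33: ŷ = -12 + 2.9·33 = 83.7; e = 85.6 − 83.7 = 1.9
|e| > 2.3: x=7 (|e|=2.5) → 1

1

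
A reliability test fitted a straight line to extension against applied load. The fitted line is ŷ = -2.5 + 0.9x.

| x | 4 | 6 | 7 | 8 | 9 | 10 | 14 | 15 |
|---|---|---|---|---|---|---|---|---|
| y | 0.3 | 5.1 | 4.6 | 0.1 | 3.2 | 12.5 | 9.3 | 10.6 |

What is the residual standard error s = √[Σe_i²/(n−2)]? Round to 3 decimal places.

x=4: ŷ = -2.5 + 0.9·4 = 1.1; e = 0.3 − 1.1 = -0.8
x=6: ŷ = -2.5 + 0.9·6 = 2.9; e = 5.1 − 2.9 = 2.2
x=7: ŷ = -2.5 + 0.9·7 = 3.8; e = 4.6 − 3.8 = 0.8
x=8: ŷ = -2.5 + 0.9·8 = 4.7; e = 0.1 − 4.7 = -4.6
x=9: ŷ = -2.5 + 0.9·9 = 5.6; e = 3.2 − 5.6 = -2.4
x=10: ŷ = -2.5 + 0.9·10 = 6.5; e = 12.5 − 6.5 = 6
x=14: ŷ = -2.5 + 0.9·14 = 10.1; e = 9.3 − 10.1 = -0.8
x=15: ŷ = -2.5 + 0.9·15 = 11; e = 10.6 − 11 = -0.4
SSE = 0.64 + 4.84 + 0.64 + 21.16 + 5.76 + 36 + 0.64 + 0.16 = 69.84
s = √(69.84/6) = √11.64 ≈ 3.412

s = 3.412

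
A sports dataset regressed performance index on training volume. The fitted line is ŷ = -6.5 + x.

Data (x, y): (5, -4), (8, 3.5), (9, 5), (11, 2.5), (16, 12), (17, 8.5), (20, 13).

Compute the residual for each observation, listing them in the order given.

x=5: ŷ = -6.5 + 5 = -1.5; r = -4 − (-1.5) = -2.5
x=8: ŷ = -6.5 + 8 = 1.5; r = 3.5 − 1.5 = 2
x=9: ŷ = -6.5 + 9 = 2.5; r = 5 − 2.5 = 2.5
x=11: ŷ = -6.5 + 11 = 4.5; r = 2.5 − 4.5 = -2
x=16: ŷ = -6.5 + 16 = 9.5; r = 12 − 9.5 = 2.5
x=17: ŷ = -6.5 + 17 = 10.5; r = 8.5 − 10.5 = -2
x=20: ŷ = -6.5 + 20 = 13.5; r = 13 − 13.5 = -0.5

-2.5, 2, 2.5, -2, 2.5, -2, -0.5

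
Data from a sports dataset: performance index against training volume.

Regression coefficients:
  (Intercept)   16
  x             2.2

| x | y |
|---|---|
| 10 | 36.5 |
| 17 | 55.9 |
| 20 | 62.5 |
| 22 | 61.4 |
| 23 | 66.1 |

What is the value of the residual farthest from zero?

r = -3

x=10: ŷ = 16 + 2.2·10 = 38; r = 36.5 − 38 = -1.5
x=17: ŷ = 16 + 2.2·17 = 53.4; r = 55.9 − 53.4 = 2.5
x=20: ŷ = 16 + 2.2·20 = 60; r = 62.5 − 60 = 2.5
x=22: ŷ = 16 + 2.2·22 = 64.4; r = 61.4 − 64.4 = -3
x=23: ŷ = 16 + 2.2·23 = 66.6; r = 66.1 − 66.6 = -0.5
Largest |r| is 3 at x = 22, residual -3.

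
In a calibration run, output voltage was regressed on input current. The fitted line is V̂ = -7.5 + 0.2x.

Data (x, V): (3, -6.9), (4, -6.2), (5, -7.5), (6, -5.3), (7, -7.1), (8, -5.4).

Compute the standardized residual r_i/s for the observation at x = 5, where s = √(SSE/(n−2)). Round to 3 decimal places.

-1.069

x=3: V̂ = -7.5 + 0.2·3 = -6.9; r = -6.9 − (-6.9) = 0
x=4: V̂ = -7.5 + 0.2·4 = -6.7; r = -6.2 − (-6.7) = 0.5
x=5: V̂ = -7.5 + 0.2·5 = -6.5; r = -7.5 − (-6.5) = -1
x=6: V̂ = -7.5 + 0.2·6 = -6.3; r = -5.3 − (-6.3) = 1
x=7: V̂ = -7.5 + 0.2·7 = -6.1; r = -7.1 − (-6.1) = -1
x=8: V̂ = -7.5 + 0.2·8 = -5.9; r = -5.4 − (-5.9) = 0.5
SSE = 0 + 0.25 + 1 + 1 + 1 + 0.25 = 3.5
s = √(3.5/4) = 0.935414
r/s = -1 / 0.935414 = -1.069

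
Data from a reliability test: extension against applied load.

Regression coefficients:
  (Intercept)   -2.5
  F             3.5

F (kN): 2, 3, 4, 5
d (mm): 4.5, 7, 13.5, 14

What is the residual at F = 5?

e = -1

ŷ = -2.5 + 3.5·5 = 15
e = 14 − 15 = -1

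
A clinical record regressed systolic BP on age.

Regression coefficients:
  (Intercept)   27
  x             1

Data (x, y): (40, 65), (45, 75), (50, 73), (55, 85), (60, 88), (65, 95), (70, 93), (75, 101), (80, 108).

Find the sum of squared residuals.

x=40: ŷ = 27 + 40 = 67; r = 65 − 67 = -2
x=45: ŷ = 27 + 45 = 72; r = 75 − 72 = 3
x=50: ŷ = 27 + 50 = 77; r = 73 − 77 = -4
x=55: ŷ = 27 + 55 = 82; r = 85 − 82 = 3
x=60: ŷ = 27 + 60 = 87; r = 88 − 87 = 1
x=65: ŷ = 27 + 65 = 92; r = 95 − 92 = 3
x=70: ŷ = 27 + 70 = 97; r = 93 − 97 = -4
x=75: ŷ = 27 + 75 = 102; r = 101 − 102 = -1
x=80: ŷ = 27 + 80 = 107; r = 108 − 107 = 1
SSE = 4 + 9 + 16 + 9 + 1 + 9 + 16 + 1 + 1 = 66

SSE = 66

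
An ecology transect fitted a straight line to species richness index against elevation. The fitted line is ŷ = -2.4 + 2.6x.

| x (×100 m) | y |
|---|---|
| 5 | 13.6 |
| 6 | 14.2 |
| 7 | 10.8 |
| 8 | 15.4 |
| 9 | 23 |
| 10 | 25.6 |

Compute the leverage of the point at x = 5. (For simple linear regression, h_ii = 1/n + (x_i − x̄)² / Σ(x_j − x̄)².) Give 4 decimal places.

h = 0.5238

x̄ = (5 + 6 + 7 + 8 + 9 + 10)/6 = 7.5
Σ(x − x̄)² = 6.25 + 2.25 + 0.25 + 0.25 + 2.25 + 6.25 = 17.5
h = 1/6 + (-2.5)²/17.5 = 0.166667 + 0.357143 = 0.5238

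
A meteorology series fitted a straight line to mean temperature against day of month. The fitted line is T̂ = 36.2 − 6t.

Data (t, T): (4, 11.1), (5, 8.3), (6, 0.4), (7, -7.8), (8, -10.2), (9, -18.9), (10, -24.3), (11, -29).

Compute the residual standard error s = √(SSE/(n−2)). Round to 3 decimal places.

s = 1.545

t=4: T̂ = 36.2 − 6·4 = 12.2; r = 11.1 − 12.2 = -1.1
t=5: T̂ = 36.2 − 6·5 = 6.2; r = 8.3 − 6.2 = 2.1
t=6: T̂ = 36.2 − 6·6 = 0.2; r = 0.4 − 0.2 = 0.2
t=7: T̂ = 36.2 − 6·7 = -5.8; r = -7.8 − (-5.8) = -2
t=8: T̂ = 36.2 − 6·8 = -11.8; r = -10.2 − (-11.8) = 1.6
t=9: T̂ = 36.2 − 6·9 = -17.8; r = -18.9 − (-17.8) = -1.1
t=10: T̂ = 36.2 − 6·10 = -23.8; r = -24.3 − (-23.8) = -0.5
t=11: T̂ = 36.2 − 6·11 = -29.8; r = -29 − (-29.8) = 0.8
SSE = 1.21 + 4.41 + 0.04 + 4 + 2.56 + 1.21 + 0.25 + 0.64 = 14.32
s = √(14.32/6) = √2.38667 ≈ 1.545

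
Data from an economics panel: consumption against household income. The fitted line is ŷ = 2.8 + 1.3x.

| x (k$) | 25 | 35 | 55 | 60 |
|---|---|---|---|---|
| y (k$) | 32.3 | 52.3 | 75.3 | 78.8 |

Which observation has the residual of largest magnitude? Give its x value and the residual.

x = 35, r = 4

x=25: ŷ = 2.8 + 1.3·25 = 35.3; r = 32.3 − 35.3 = -3
x=35: ŷ = 2.8 + 1.3·35 = 48.3; r = 52.3 − 48.3 = 4
x=55: ŷ = 2.8 + 1.3·55 = 74.3; r = 75.3 − 74.3 = 1
x=60: ŷ = 2.8 + 1.3·60 = 80.8; r = 78.8 − 80.8 = -2
Largest |r| is 4 at x = 35, residual 4.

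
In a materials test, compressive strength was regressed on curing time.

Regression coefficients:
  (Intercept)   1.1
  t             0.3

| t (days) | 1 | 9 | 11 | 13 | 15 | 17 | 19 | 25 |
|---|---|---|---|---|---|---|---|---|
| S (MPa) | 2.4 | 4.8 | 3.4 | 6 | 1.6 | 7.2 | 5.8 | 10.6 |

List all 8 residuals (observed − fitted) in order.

1, 1, -1, 1, -4, 1, -1, 2

t=1: ŷ = 1.1 + 0.3·1 = 1.4; r = 2.4 − 1.4 = 1
t=9: ŷ = 1.1 + 0.3·9 = 3.8; r = 4.8 − 3.8 = 1
t=11: ŷ = 1.1 + 0.3·11 = 4.4; r = 3.4 − 4.4 = -1
t=13: ŷ = 1.1 + 0.3·13 = 5; r = 6 − 5 = 1
t=15: ŷ = 1.1 + 0.3·15 = 5.6; r = 1.6 − 5.6 = -4
t=17: ŷ = 1.1 + 0.3·17 = 6.2; r = 7.2 − 6.2 = 1
t=19: ŷ = 1.1 + 0.3·19 = 6.8; r = 5.8 − 6.8 = -1
t=25: ŷ = 1.1 + 0.3·25 = 8.6; r = 10.6 − 8.6 = 2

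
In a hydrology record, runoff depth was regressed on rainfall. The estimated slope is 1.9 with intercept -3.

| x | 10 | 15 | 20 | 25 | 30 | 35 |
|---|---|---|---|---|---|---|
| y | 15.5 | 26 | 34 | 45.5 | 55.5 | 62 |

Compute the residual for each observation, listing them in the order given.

-0.5, 0.5, -1, 1, 1.5, -1.5

x=10: ŷ = -3 + 1.9·10 = 16; r = 15.5 − 16 = -0.5
x=15: ŷ = -3 + 1.9·15 = 25.5; r = 26 − 25.5 = 0.5
x=20: ŷ = -3 + 1.9·20 = 35; r = 34 − 35 = -1
x=25: ŷ = -3 + 1.9·25 = 44.5; r = 45.5 − 44.5 = 1
x=30: ŷ = -3 + 1.9·30 = 54; r = 55.5 − 54 = 1.5
x=35: ŷ = -3 + 1.9·35 = 63.5; r = 62 − 63.5 = -1.5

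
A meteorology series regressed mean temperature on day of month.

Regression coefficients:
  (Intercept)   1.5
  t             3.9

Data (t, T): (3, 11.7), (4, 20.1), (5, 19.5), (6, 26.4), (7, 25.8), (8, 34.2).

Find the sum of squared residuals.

t=3: T̂ = 1.5 + 3.9·3 = 13.2; e = 11.7 − 13.2 = -1.5
t=4: T̂ = 1.5 + 3.9·4 = 17.1; e = 20.1 − 17.1 = 3
t=5: T̂ = 1.5 + 3.9·5 = 21; e = 19.5 − 21 = -1.5
t=6: T̂ = 1.5 + 3.9·6 = 24.9; e = 26.4 − 24.9 = 1.5
t=7: T̂ = 1.5 + 3.9·7 = 28.8; e = 25.8 − 28.8 = -3
t=8: T̂ = 1.5 + 3.9·8 = 32.7; e = 34.2 − 32.7 = 1.5
SSE = 2.25 + 9 + 2.25 + 2.25 + 9 + 2.25 = 27

SSE = 27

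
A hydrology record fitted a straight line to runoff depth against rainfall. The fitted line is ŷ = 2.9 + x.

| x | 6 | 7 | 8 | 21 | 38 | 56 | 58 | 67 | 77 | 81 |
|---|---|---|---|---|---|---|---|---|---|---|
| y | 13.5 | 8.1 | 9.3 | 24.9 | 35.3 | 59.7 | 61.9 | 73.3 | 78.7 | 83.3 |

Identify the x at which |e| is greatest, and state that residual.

x=6: ŷ = 2.9 + 6 = 8.9; e = 13.5 − 8.9 = 4.6
x=7: ŷ = 2.9 + 7 = 9.9; e = 8.1 − 9.9 = -1.8
x=8: ŷ = 2.9 + 8 = 10.9; e = 9.3 − 10.9 = -1.6
x=21: ŷ = 2.9 + 21 = 23.9; e = 24.9 − 23.9 = 1
x=38: ŷ = 2.9 + 38 = 40.9; e = 35.3 − 40.9 = -5.6
x=56: ŷ = 2.9 + 56 = 58.9; e = 59.7 − 58.9 = 0.8
x=58: ŷ = 2.9 + 58 = 60.9; e = 61.9 − 60.9 = 1
x=67: ŷ = 2.9 + 67 = 69.9; e = 73.3 − 69.9 = 3.4
x=77: ŷ = 2.9 + 77 = 79.9; e = 78.7 − 79.9 = -1.2
x=81: ŷ = 2.9 + 81 = 83.9; e = 83.3 − 83.9 = -0.6
Largest |e| is 5.6 at x = 38, residual -5.6.

x = 38, e = -5.6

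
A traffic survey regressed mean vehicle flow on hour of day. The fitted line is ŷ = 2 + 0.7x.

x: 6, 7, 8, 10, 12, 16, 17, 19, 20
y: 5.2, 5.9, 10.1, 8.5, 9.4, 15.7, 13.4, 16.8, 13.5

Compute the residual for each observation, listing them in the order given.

x=6: ŷ = 2 + 0.7·6 = 6.2; e = 5.2 − 6.2 = -1
x=7: ŷ = 2 + 0.7·7 = 6.9; e = 5.9 − 6.9 = -1
x=8: ŷ = 2 + 0.7·8 = 7.6; e = 10.1 − 7.6 = 2.5
x=10: ŷ = 2 + 0.7·10 = 9; e = 8.5 − 9 = -0.5
x=12: ŷ = 2 + 0.7·12 = 10.4; e = 9.4 − 10.4 = -1
x=16: ŷ = 2 + 0.7·16 = 13.2; e = 15.7 − 13.2 = 2.5
x=17: ŷ = 2 + 0.7·17 = 13.9; e = 13.4 − 13.9 = -0.5
x=19: ŷ = 2 + 0.7·19 = 15.3; e = 16.8 − 15.3 = 1.5
x=20: ŷ = 2 + 0.7·20 = 16; e = 13.5 − 16 = -2.5

-1, -1, 2.5, -0.5, -1, 2.5, -0.5, 1.5, -2.5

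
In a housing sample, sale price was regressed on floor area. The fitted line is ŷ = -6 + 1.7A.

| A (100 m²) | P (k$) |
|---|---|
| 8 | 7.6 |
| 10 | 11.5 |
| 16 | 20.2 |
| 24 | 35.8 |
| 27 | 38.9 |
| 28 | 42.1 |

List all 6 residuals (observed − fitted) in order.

0, 0.5, -1, 1, -1, 0.5

A=8: ŷ = -6 + 1.7·8 = 7.6; e = 7.6 − 7.6 = 0
A=10: ŷ = -6 + 1.7·10 = 11; e = 11.5 − 11 = 0.5
A=16: ŷ = -6 + 1.7·16 = 21.2; e = 20.2 − 21.2 = -1
A=24: ŷ = -6 + 1.7·24 = 34.8; e = 35.8 − 34.8 = 1
A=27: ŷ = -6 + 1.7·27 = 39.9; e = 38.9 − 39.9 = -1
A=28: ŷ = -6 + 1.7·28 = 41.6; e = 42.1 − 41.6 = 0.5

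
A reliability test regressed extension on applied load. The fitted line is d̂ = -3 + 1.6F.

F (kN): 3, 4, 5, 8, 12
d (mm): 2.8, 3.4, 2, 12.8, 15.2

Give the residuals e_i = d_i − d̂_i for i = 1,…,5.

F=3: d̂ = -3 + 1.6·3 = 1.8; e = 2.8 − 1.8 = 1
F=4: d̂ = -3 + 1.6·4 = 3.4; e = 3.4 − 3.4 = 0
F=5: d̂ = -3 + 1.6·5 = 5; e = 2 − 5 = -3
F=8: d̂ = -3 + 1.6·8 = 9.8; e = 12.8 − 9.8 = 3
F=12: d̂ = -3 + 1.6·12 = 16.2; e = 15.2 − 16.2 = -1

1, 0, -3, 3, -1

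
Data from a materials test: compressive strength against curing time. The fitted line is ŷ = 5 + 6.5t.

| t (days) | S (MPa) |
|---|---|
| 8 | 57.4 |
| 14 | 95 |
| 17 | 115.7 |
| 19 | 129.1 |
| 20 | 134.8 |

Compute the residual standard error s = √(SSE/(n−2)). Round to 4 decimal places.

t=8: ŷ = 5 + 6.5·8 = 57; e = 57.4 − 57 = 0.4
t=14: ŷ = 5 + 6.5·14 = 96; e = 95 − 96 = -1
t=17: ŷ = 5 + 6.5·17 = 115.5; e = 115.7 − 115.5 = 0.2
t=19: ŷ = 5 + 6.5·19 = 128.5; e = 129.1 − 128.5 = 0.6
t=20: ŷ = 5 + 6.5·20 = 135; e = 134.8 − 135 = -0.2
SSE = 0.16 + 1 + 0.04 + 0.36 + 0.04 = 1.6
s = √(1.6/3) = √0.533333 ≈ 0.7303

s = 0.7303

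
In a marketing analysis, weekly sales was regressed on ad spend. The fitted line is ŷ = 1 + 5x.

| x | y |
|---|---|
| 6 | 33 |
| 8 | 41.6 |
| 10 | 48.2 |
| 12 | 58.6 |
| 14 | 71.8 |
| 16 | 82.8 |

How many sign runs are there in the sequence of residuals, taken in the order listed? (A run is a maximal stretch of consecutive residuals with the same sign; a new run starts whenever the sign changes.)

x=6: ŷ = 1 + 5·6 = 31; r = 33 − 31 = 2
x=8: ŷ = 1 + 5·8 = 41; r = 41.6 − 41 = 0.6
x=10: ŷ = 1 + 5·10 = 51; r = 48.2 − 51 = -2.8
x=12: ŷ = 1 + 5·12 = 61; r = 58.6 − 61 = -2.4
x=14: ŷ = 1 + 5·14 = 71; r = 71.8 − 71 = 0.8
x=16: ŷ = 1 + 5·16 = 81; r = 82.8 − 81 = 1.8
Signs: + + − − + +
Runs: +×2, −×2, +×2 → 3

3 runs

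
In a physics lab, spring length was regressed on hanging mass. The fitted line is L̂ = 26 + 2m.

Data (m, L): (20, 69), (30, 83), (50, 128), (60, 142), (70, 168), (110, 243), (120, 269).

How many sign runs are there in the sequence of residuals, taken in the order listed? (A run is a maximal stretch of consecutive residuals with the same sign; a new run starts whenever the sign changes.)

m=20: L̂ = 26 + 2·20 = 66; e = 69 − 66 = 3
m=30: L̂ = 26 + 2·30 = 86; e = 83 − 86 = -3
m=50: L̂ = 26 + 2·50 = 126; e = 128 − 126 = 2
m=60: L̂ = 26 + 2·60 = 146; e = 142 − 146 = -4
m=70: L̂ = 26 + 2·70 = 166; e = 168 − 166 = 2
m=110: L̂ = 26 + 2·110 = 246; e = 243 − 246 = -3
m=120: L̂ = 26 + 2·120 = 266; e = 269 − 266 = 3
Signs: + − + − + − +
Runs: +×1, −×1, +×1, −×1, +×1, −×1, +×1 → 7

7 runs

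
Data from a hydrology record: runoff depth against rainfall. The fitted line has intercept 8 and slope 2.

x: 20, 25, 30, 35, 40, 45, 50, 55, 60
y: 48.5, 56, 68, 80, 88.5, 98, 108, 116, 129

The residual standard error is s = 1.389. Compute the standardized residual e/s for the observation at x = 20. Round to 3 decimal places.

ŷ = 8 + 2·20 = 48
e = 48.5 − 48 = 0.5
e/s = 0.5 / 1.389 = 0.360

0.360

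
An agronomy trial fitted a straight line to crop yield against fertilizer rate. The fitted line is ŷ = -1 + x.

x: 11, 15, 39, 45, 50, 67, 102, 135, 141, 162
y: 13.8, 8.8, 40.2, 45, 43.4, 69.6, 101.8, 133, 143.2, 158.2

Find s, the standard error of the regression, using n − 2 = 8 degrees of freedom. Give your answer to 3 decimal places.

x=11: ŷ = -1 + 11 = 10; e = 13.8 − 10 = 3.8
x=15: ŷ = -1 + 15 = 14; e = 8.8 − 14 = -5.2
x=39: ŷ = -1 + 39 = 38; e = 40.2 − 38 = 2.2
x=45: ŷ = -1 + 45 = 44; e = 45 − 44 = 1
x=50: ŷ = -1 + 50 = 49; e = 43.4 − 49 = -5.6
x=67: ŷ = -1 + 67 = 66; e = 69.6 − 66 = 3.6
x=102: ŷ = -1 + 102 = 101; e = 101.8 − 101 = 0.8
x=135: ŷ = -1 + 135 = 134; e = 133 − 134 = -1
x=141: ŷ = -1 + 141 = 140; e = 143.2 − 140 = 3.2
x=162: ŷ = -1 + 162 = 161; e = 158.2 − 161 = -2.8
SSE = 14.44 + 27.04 + 4.84 + 1 + 31.36 + 12.96 + 0.64 + 1 + 10.24 + 7.84 = 111.36
s = √(111.36/8) = √13.92 ≈ 3.731

s = 3.731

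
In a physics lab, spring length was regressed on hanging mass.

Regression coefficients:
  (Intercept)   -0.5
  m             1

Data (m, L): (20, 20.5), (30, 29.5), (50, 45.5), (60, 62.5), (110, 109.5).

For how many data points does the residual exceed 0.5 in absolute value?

3

m=20: ŷ = -0.5 + 20 = 19.5; r = 20.5 − 19.5 = 1
m=30: ŷ = -0.5 + 30 = 29.5; r = 29.5 − 29.5 = 0
m=50: ŷ = -0.5 + 50 = 49.5; r = 45.5 − 49.5 = -4
m=60: ŷ = -0.5 + 60 = 59.5; r = 62.5 − 59.5 = 3
m=110: ŷ = -0.5 + 110 = 109.5; r = 109.5 − 109.5 = 0
|r| > 0.5: m=20 (|r|=1), m=50 (|r|=4), m=60 (|r|=3) → 3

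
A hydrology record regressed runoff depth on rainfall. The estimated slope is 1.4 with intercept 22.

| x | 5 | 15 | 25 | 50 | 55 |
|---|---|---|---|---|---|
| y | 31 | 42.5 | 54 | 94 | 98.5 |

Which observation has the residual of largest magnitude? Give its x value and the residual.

x = 25, r = -3

x=5: ŷ = 22 + 1.4·5 = 29; r = 31 − 29 = 2
x=15: ŷ = 22 + 1.4·15 = 43; r = 42.5 − 43 = -0.5
x=25: ŷ = 22 + 1.4·25 = 57; r = 54 − 57 = -3
x=50: ŷ = 22 + 1.4·50 = 92; r = 94 − 92 = 2
x=55: ŷ = 22 + 1.4·55 = 99; r = 98.5 − 99 = -0.5
Largest |r| is 3 at x = 25, residual -3.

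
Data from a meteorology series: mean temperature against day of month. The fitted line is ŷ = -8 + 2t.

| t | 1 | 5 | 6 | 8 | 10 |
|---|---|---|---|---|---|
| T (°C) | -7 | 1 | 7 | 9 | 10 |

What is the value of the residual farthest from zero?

r = 3

t=1: ŷ = -8 + 2·1 = -6; r = -7 − (-6) = -1
t=5: ŷ = -8 + 2·5 = 2; r = 1 − 2 = -1
t=6: ŷ = -8 + 2·6 = 4; r = 7 − 4 = 3
t=8: ŷ = -8 + 2·8 = 8; r = 9 − 8 = 1
t=10: ŷ = -8 + 2·10 = 12; r = 10 − 12 = -2
Largest |r| is 3 at t = 6, residual 3.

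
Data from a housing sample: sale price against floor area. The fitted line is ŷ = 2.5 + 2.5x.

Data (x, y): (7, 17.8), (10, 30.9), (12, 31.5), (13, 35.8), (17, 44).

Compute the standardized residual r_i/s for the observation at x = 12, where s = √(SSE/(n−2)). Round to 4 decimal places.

x=7: ŷ = 2.5 + 2.5·7 = 20; r = 17.8 − 20 = -2.2
x=10: ŷ = 2.5 + 2.5·10 = 27.5; r = 30.9 − 27.5 = 3.4
x=12: ŷ = 2.5 + 2.5·12 = 32.5; r = 31.5 − 32.5 = -1
x=13: ŷ = 2.5 + 2.5·13 = 35; r = 35.8 − 35 = 0.8
x=17: ŷ = 2.5 + 2.5·17 = 45; r = 44 − 45 = -1
SSE = 4.84 + 11.56 + 1 + 0.64 + 1 = 19.04
s = √(19.04/3) = 2.51926
r/s = -1 / 2.51926 = -0.3969

-0.3969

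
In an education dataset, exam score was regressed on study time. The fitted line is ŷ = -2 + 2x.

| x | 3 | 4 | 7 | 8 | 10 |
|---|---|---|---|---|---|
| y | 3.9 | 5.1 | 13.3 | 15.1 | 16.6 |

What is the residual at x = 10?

r = -1.4

ŷ = -2 + 2·10 = 18
r = 16.6 − 18 = -1.4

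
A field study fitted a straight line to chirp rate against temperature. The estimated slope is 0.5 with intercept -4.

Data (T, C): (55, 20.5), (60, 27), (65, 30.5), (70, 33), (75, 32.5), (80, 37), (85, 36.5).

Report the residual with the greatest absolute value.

T=55: Ĉ = -4 + 0.5·55 = 23.5; r = 20.5 − 23.5 = -3
T=60: Ĉ = -4 + 0.5·60 = 26; r = 27 − 26 = 1
T=65: Ĉ = -4 + 0.5·65 = 28.5; r = 30.5 − 28.5 = 2
T=70: Ĉ = -4 + 0.5·70 = 31; r = 33 − 31 = 2
T=75: Ĉ = -4 + 0.5·75 = 33.5; r = 32.5 − 33.5 = -1
T=80: Ĉ = -4 + 0.5·80 = 36; r = 37 − 36 = 1
T=85: Ĉ = -4 + 0.5·85 = 38.5; r = 36.5 − 38.5 = -2
Largest |r| is 3 at T = 55, residual -3.

r = -3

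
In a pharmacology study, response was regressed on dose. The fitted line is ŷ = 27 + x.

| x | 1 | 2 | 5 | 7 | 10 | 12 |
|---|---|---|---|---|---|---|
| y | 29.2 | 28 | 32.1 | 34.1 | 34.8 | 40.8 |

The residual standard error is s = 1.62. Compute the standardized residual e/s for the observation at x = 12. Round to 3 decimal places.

ŷ = 27 + 12 = 39
e = 40.8 − 39 = 1.8
e/s = 1.8 / 1.62 = 1.111

1.111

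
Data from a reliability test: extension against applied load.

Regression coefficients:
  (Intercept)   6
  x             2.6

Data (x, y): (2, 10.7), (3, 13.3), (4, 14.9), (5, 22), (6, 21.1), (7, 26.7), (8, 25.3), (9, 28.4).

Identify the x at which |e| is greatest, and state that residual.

x = 5, e = 3

x=2: ŷ = 6 + 2.6·2 = 11.2; e = 10.7 − 11.2 = -0.5
x=3: ŷ = 6 + 2.6·3 = 13.8; e = 13.3 − 13.8 = -0.5
x=4: ŷ = 6 + 2.6·4 = 16.4; e = 14.9 − 16.4 = -1.5
x=5: ŷ = 6 + 2.6·5 = 19; e = 22 − 19 = 3
x=6: ŷ = 6 + 2.6·6 = 21.6; e = 21.1 − 21.6 = -0.5
x=7: ŷ = 6 + 2.6·7 = 24.2; e = 26.7 − 24.2 = 2.5
x=8: ŷ = 6 + 2.6·8 = 26.8; e = 25.3 − 26.8 = -1.5
x=9: ŷ = 6 + 2.6·9 = 29.4; e = 28.4 − 29.4 = -1
Largest |e| is 3 at x = 5, residual 3.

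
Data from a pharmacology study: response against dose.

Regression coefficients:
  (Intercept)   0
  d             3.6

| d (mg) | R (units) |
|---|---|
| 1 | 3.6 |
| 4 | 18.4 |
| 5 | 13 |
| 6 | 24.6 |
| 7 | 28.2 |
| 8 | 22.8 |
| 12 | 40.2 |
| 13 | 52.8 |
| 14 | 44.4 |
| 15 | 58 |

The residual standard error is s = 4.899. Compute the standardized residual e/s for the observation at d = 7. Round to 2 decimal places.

ŷ = 3.6·7 = 25.2
e = 28.2 − 25.2 = 3
e/s = 3 / 4.899 = 0.61

0.61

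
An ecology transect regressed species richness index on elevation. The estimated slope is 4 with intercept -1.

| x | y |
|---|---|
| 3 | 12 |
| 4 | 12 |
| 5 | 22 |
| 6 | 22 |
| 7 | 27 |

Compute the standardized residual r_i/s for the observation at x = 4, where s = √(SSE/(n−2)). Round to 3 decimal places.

x=3: ŷ = -1 + 4·3 = 11; r = 12 − 11 = 1
x=4: ŷ = -1 + 4·4 = 15; r = 12 − 15 = -3
x=5: ŷ = -1 + 4·5 = 19; r = 22 − 19 = 3
x=6: ŷ = -1 + 4·6 = 23; r = 22 − 23 = -1
x=7: ŷ = -1 + 4·7 = 27; r = 27 − 27 = 0
SSE = 1 + 9 + 9 + 1 + 0 = 20
s = √(20/3) = 2.58199
r/s = -3 / 2.58199 = -1.162

-1.162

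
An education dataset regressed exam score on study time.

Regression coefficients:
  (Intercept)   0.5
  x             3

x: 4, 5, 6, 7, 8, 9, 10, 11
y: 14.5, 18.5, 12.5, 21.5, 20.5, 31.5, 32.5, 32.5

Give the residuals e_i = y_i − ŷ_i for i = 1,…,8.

x=4: ŷ = 0.5 + 3·4 = 12.5; e = 14.5 − 12.5 = 2
x=5: ŷ = 0.5 + 3·5 = 15.5; e = 18.5 − 15.5 = 3
x=6: ŷ = 0.5 + 3·6 = 18.5; e = 12.5 − 18.5 = -6
x=7: ŷ = 0.5 + 3·7 = 21.5; e = 21.5 − 21.5 = 0
x=8: ŷ = 0.5 + 3·8 = 24.5; e = 20.5 − 24.5 = -4
x=9: ŷ = 0.5 + 3·9 = 27.5; e = 31.5 − 27.5 = 4
x=10: ŷ = 0.5 + 3·10 = 30.5; e = 32.5 − 30.5 = 2
x=11: ŷ = 0.5 + 3·11 = 33.5; e = 32.5 − 33.5 = -1

2, 3, -6, 0, -4, 4, 2, -1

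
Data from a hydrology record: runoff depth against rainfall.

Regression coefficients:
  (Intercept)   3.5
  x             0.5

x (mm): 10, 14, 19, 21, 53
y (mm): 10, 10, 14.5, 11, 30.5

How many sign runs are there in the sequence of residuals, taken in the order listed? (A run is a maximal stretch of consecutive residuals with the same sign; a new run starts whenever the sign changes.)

x=10: ŷ = 3.5 + 0.5·10 = 8.5; e = 10 − 8.5 = 1.5
x=14: ŷ = 3.5 + 0.5·14 = 10.5; e = 10 − 10.5 = -0.5
x=19: ŷ = 3.5 + 0.5·19 = 13; e = 14.5 − 13 = 1.5
x=21: ŷ = 3.5 + 0.5·21 = 14; e = 11 − 14 = -3
x=53: ŷ = 3.5 + 0.5·53 = 30; e = 30.5 − 30 = 0.5
Signs: + − + − +
Runs: +×1, −×1, +×1, −×1, +×1 → 5

5 runs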